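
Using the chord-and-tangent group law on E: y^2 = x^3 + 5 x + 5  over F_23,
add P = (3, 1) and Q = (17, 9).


P != Q, so use the chord formula.
s = (y2 - y1) / (x2 - x1) = (8) / (14) mod 23 = 17
x3 = s^2 - x1 - x2 mod 23 = 17^2 - 3 - 17 = 16
y3 = s (x1 - x3) - y1 mod 23 = 17 * (3 - 16) - 1 = 8

P + Q = (16, 8)


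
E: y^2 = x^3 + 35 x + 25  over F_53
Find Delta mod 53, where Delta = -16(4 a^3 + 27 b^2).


4 a^3 + 27 b^2 = 4*35^3 + 27*25^2 = 171500 + 16875 = 188375
Delta = -16 * (188375) = -3014000
Delta mod 53 = 4

Delta = 4 (mod 53)


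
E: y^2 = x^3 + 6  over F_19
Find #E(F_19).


For each x in F_19, count y with y^2 = x^3 + 0 x + 6 mod 19:
  x = 0: RHS = 6, y in [5, 14]  -> 2 point(s)
  x = 1: RHS = 7, y in [8, 11]  -> 2 point(s)
  x = 5: RHS = 17, y in [6, 13]  -> 2 point(s)
  x = 7: RHS = 7, y in [8, 11]  -> 2 point(s)
  x = 8: RHS = 5, y in [9, 10]  -> 2 point(s)
  x = 11: RHS = 7, y in [8, 11]  -> 2 point(s)
  x = 12: RHS = 5, y in [9, 10]  -> 2 point(s)
  x = 16: RHS = 17, y in [6, 13]  -> 2 point(s)
  x = 17: RHS = 17, y in [6, 13]  -> 2 point(s)
  x = 18: RHS = 5, y in [9, 10]  -> 2 point(s)
Affine points: 20. Add the point at infinity: total = 21.

#E(F_19) = 21


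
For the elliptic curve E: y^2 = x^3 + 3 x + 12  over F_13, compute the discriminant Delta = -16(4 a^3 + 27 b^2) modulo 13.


4 a^3 + 27 b^2 = 4*3^3 + 27*12^2 = 108 + 3888 = 3996
Delta = -16 * (3996) = -63936
Delta mod 13 = 11

Delta = 11 (mod 13)


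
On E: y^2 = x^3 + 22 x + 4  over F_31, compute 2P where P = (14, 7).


k = 2 = 10_2 (binary, LSB first: 01)
Double-and-add from P = (14, 7):
  bit 0 = 0: acc unchanged = O
  bit 1 = 1: acc = O + (13, 10) = (13, 10)

2P = (13, 10)


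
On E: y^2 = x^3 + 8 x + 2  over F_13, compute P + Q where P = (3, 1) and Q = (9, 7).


P != Q, so use the chord formula.
s = (y2 - y1) / (x2 - x1) = (6) / (6) mod 13 = 1
x3 = s^2 - x1 - x2 mod 13 = 1^2 - 3 - 9 = 2
y3 = s (x1 - x3) - y1 mod 13 = 1 * (3 - 2) - 1 = 0

P + Q = (2, 0)


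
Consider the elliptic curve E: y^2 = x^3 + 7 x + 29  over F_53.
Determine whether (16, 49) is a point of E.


Check whether y^2 = x^3 + 7 x + 29 (mod 53) for (x, y) = (16, 49).
LHS: y^2 = 49^2 mod 53 = 16
RHS: x^3 + 7 x + 29 = 16^3 + 7*16 + 29 mod 53 = 50
LHS != RHS

No, not on the curve


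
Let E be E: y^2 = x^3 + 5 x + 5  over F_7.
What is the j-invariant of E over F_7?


Delta = -16(4 a^3 + 27 b^2) mod 7 = 2
-1728 * (4 a)^3 = -1728 * (4*5)^3 mod 7 = 6
j = 6 * 2^(-1) mod 7 = 3

j = 3 (mod 7)


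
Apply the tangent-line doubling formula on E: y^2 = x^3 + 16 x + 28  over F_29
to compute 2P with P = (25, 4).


Doubling: s = (3 x1^2 + a) / (2 y1)
s = (3*25^2 + 16) / (2*4) mod 29 = 8
x3 = s^2 - 2 x1 mod 29 = 8^2 - 2*25 = 14
y3 = s (x1 - x3) - y1 mod 29 = 8 * (25 - 14) - 4 = 26

2P = (14, 26)


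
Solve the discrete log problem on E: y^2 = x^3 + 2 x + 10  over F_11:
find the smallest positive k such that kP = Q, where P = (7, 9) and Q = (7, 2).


Enumerate multiples of P until we hit Q = (7, 2):
  1P = (7, 9)
  2P = (2, 0)
  3P = (7, 2)
Match found at i = 3.

k = 3


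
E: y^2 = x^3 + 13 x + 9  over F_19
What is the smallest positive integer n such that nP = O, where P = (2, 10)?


Compute successive multiples of P until we hit O:
  1P = (2, 10)
  2P = (13, 0)
  3P = (2, 9)
  4P = O

ord(P) = 4


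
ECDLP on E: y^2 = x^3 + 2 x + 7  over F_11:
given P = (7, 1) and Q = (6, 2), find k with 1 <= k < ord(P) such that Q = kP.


Enumerate multiples of P until we hit Q = (6, 2):
  1P = (7, 1)
  2P = (6, 2)
Match found at i = 2.

k = 2


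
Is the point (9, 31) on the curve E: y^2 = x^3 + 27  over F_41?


Check whether y^2 = x^3 + 0 x + 27 (mod 41) for (x, y) = (9, 31).
LHS: y^2 = 31^2 mod 41 = 18
RHS: x^3 + 0 x + 27 = 9^3 + 0*9 + 27 mod 41 = 18
LHS = RHS

Yes, on the curve


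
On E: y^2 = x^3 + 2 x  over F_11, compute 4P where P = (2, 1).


k = 4 = 100_2 (binary, LSB first: 001)
Double-and-add from P = (2, 1):
  bit 0 = 0: acc unchanged = O
  bit 1 = 0: acc unchanged = O
  bit 2 = 1: acc = O + (1, 5) = (1, 5)

4P = (1, 5)


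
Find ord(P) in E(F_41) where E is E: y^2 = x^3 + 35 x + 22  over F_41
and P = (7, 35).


Compute successive multiples of P until we hit O:
  1P = (7, 35)
  2P = (19, 24)
  3P = (11, 37)
  4P = (13, 3)
  5P = (13, 38)
  6P = (11, 4)
  7P = (19, 17)
  8P = (7, 6)
  ... (continuing to 9P)
  9P = O

ord(P) = 9


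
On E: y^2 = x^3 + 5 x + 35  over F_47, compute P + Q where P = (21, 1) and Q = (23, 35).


P != Q, so use the chord formula.
s = (y2 - y1) / (x2 - x1) = (34) / (2) mod 47 = 17
x3 = s^2 - x1 - x2 mod 47 = 17^2 - 21 - 23 = 10
y3 = s (x1 - x3) - y1 mod 47 = 17 * (21 - 10) - 1 = 45

P + Q = (10, 45)


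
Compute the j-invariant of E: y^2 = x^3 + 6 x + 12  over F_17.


Delta = -16(4 a^3 + 27 b^2) mod 17 = 9
-1728 * (4 a)^3 = -1728 * (4*6)^3 mod 17 = 1
j = 1 * 9^(-1) mod 17 = 2

j = 2 (mod 17)


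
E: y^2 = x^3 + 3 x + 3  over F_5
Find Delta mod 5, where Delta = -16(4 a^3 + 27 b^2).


4 a^3 + 27 b^2 = 4*3^3 + 27*3^2 = 108 + 243 = 351
Delta = -16 * (351) = -5616
Delta mod 5 = 4

Delta = 4 (mod 5)


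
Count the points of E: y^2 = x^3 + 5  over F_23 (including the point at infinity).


For each x in F_23, count y with y^2 = x^3 + 0 x + 5 mod 23:
  x = 1: RHS = 6, y in [11, 12]  -> 2 point(s)
  x = 2: RHS = 13, y in [6, 17]  -> 2 point(s)
  x = 3: RHS = 9, y in [3, 20]  -> 2 point(s)
  x = 4: RHS = 0, y in [0]  -> 1 point(s)
  x = 7: RHS = 3, y in [7, 16]  -> 2 point(s)
  x = 10: RHS = 16, y in [4, 19]  -> 2 point(s)
  x = 11: RHS = 2, y in [5, 18]  -> 2 point(s)
  x = 12: RHS = 8, y in [10, 13]  -> 2 point(s)
  x = 14: RHS = 12, y in [9, 14]  -> 2 point(s)
  x = 18: RHS = 18, y in [8, 15]  -> 2 point(s)
  x = 20: RHS = 1, y in [1, 22]  -> 2 point(s)
  x = 22: RHS = 4, y in [2, 21]  -> 2 point(s)
Affine points: 23. Add the point at infinity: total = 24.

#E(F_23) = 24


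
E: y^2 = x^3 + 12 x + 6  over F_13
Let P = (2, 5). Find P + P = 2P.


Doubling: s = (3 x1^2 + a) / (2 y1)
s = (3*2^2 + 12) / (2*5) mod 13 = 5
x3 = s^2 - 2 x1 mod 13 = 5^2 - 2*2 = 8
y3 = s (x1 - x3) - y1 mod 13 = 5 * (2 - 8) - 5 = 4

2P = (8, 4)


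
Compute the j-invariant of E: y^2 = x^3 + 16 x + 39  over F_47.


Delta = -16(4 a^3 + 27 b^2) mod 47 = 10
-1728 * (4 a)^3 = -1728 * (4*16)^3 mod 47 = 40
j = 40 * 10^(-1) mod 47 = 4

j = 4 (mod 47)


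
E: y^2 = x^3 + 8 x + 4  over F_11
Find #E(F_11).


For each x in F_11, count y with y^2 = x^3 + 8 x + 4 mod 11:
  x = 0: RHS = 4, y in [2, 9]  -> 2 point(s)
  x = 3: RHS = 0, y in [0]  -> 1 point(s)
  x = 4: RHS = 1, y in [1, 10]  -> 2 point(s)
  x = 5: RHS = 4, y in [2, 9]  -> 2 point(s)
  x = 6: RHS = 4, y in [2, 9]  -> 2 point(s)
Affine points: 9. Add the point at infinity: total = 10.

#E(F_11) = 10


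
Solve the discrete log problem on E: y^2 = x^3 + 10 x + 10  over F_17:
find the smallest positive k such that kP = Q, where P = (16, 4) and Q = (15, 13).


Enumerate multiples of P until we hit Q = (15, 13):
  1P = (16, 4)
  2P = (15, 4)
  3P = (3, 13)
  4P = (2, 2)
  5P = (7, 7)
  6P = (13, 12)
  7P = (14, 2)
  8P = (5, 7)
  9P = (9, 8)
  10P = (1, 2)
  11P = (1, 15)
  12P = (9, 9)
  13P = (5, 10)
  14P = (14, 15)
  15P = (13, 5)
  16P = (7, 10)
  17P = (2, 15)
  18P = (3, 4)
  19P = (15, 13)
Match found at i = 19.

k = 19


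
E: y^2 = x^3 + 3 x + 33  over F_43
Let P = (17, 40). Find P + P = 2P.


Doubling: s = (3 x1^2 + a) / (2 y1)
s = (3*17^2 + 3) / (2*40) mod 43 = 27
x3 = s^2 - 2 x1 mod 43 = 27^2 - 2*17 = 7
y3 = s (x1 - x3) - y1 mod 43 = 27 * (17 - 7) - 40 = 15

2P = (7, 15)


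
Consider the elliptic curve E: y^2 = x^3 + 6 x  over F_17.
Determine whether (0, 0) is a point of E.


Check whether y^2 = x^3 + 6 x + 0 (mod 17) for (x, y) = (0, 0).
LHS: y^2 = 0^2 mod 17 = 0
RHS: x^3 + 6 x + 0 = 0^3 + 6*0 + 0 mod 17 = 0
LHS = RHS

Yes, on the curve


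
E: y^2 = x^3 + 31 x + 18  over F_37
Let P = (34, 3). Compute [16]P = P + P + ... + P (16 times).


k = 16 = 10000_2 (binary, LSB first: 00001)
Double-and-add from P = (34, 3):
  bit 0 = 0: acc unchanged = O
  bit 1 = 0: acc unchanged = O
  bit 2 = 0: acc unchanged = O
  bit 3 = 0: acc unchanged = O
  bit 4 = 1: acc = O + (15, 11) = (15, 11)

16P = (15, 11)


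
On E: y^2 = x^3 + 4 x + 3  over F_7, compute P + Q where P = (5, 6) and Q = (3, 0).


P != Q, so use the chord formula.
s = (y2 - y1) / (x2 - x1) = (1) / (5) mod 7 = 3
x3 = s^2 - x1 - x2 mod 7 = 3^2 - 5 - 3 = 1
y3 = s (x1 - x3) - y1 mod 7 = 3 * (5 - 1) - 6 = 6

P + Q = (1, 6)


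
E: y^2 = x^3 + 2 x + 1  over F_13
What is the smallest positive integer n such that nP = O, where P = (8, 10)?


Compute successive multiples of P until we hit O:
  1P = (8, 10)
  2P = (1, 2)
  3P = (0, 1)
  4P = (2, 0)
  5P = (0, 12)
  6P = (1, 11)
  7P = (8, 3)
  8P = O

ord(P) = 8


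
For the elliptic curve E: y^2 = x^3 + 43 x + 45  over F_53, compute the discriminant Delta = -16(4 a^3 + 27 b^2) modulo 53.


4 a^3 + 27 b^2 = 4*43^3 + 27*45^2 = 318028 + 54675 = 372703
Delta = -16 * (372703) = -5963248
Delta mod 53 = 47

Delta = 47 (mod 53)


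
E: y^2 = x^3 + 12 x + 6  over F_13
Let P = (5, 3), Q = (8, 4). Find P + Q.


P != Q, so use the chord formula.
s = (y2 - y1) / (x2 - x1) = (1) / (3) mod 13 = 9
x3 = s^2 - x1 - x2 mod 13 = 9^2 - 5 - 8 = 3
y3 = s (x1 - x3) - y1 mod 13 = 9 * (5 - 3) - 3 = 2

P + Q = (3, 2)


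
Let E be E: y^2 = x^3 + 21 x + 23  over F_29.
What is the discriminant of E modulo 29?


4 a^3 + 27 b^2 = 4*21^3 + 27*23^2 = 37044 + 14283 = 51327
Delta = -16 * (51327) = -821232
Delta mod 29 = 19

Delta = 19 (mod 29)


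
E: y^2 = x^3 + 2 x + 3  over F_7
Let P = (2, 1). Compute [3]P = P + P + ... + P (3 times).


k = 3 = 11_2 (binary, LSB first: 11)
Double-and-add from P = (2, 1):
  bit 0 = 1: acc = O + (2, 1) = (2, 1)
  bit 1 = 1: acc = (2, 1) + (3, 6) = (6, 0)

3P = (6, 0)


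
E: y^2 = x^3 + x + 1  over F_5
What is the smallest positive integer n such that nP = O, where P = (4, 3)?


Compute successive multiples of P until we hit O:
  1P = (4, 3)
  2P = (3, 1)
  3P = (2, 1)
  4P = (0, 1)
  5P = (0, 4)
  6P = (2, 4)
  7P = (3, 4)
  8P = (4, 2)
  ... (continuing to 9P)
  9P = O

ord(P) = 9


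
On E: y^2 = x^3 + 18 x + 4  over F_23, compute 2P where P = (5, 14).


Doubling: s = (3 x1^2 + a) / (2 y1)
s = (3*5^2 + 18) / (2*14) mod 23 = 14
x3 = s^2 - 2 x1 mod 23 = 14^2 - 2*5 = 2
y3 = s (x1 - x3) - y1 mod 23 = 14 * (5 - 2) - 14 = 5

2P = (2, 5)


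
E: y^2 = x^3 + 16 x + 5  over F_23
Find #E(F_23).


For each x in F_23, count y with y^2 = x^3 + 16 x + 5 mod 23:
  x = 4: RHS = 18, y in [8, 15]  -> 2 point(s)
  x = 5: RHS = 3, y in [7, 16]  -> 2 point(s)
  x = 6: RHS = 18, y in [8, 15]  -> 2 point(s)
  x = 7: RHS = 0, y in [0]  -> 1 point(s)
  x = 8: RHS = 1, y in [1, 22]  -> 2 point(s)
  x = 9: RHS = 4, y in [2, 21]  -> 2 point(s)
  x = 12: RHS = 16, y in [4, 19]  -> 2 point(s)
  x = 13: RHS = 18, y in [8, 15]  -> 2 point(s)
  x = 14: RHS = 6, y in [11, 12]  -> 2 point(s)
  x = 15: RHS = 9, y in [3, 20]  -> 2 point(s)
Affine points: 19. Add the point at infinity: total = 20.

#E(F_23) = 20


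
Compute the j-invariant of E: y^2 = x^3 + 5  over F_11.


Delta = -16(4 a^3 + 27 b^2) mod 11 = 2
-1728 * (4 a)^3 = -1728 * (4*0)^3 mod 11 = 0
j = 0 * 2^(-1) mod 11 = 0

j = 0 (mod 11)


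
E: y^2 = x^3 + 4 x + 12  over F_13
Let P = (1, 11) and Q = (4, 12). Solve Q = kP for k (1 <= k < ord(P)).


Enumerate multiples of P until we hit Q = (4, 12):
  1P = (1, 11)
  2P = (10, 8)
  3P = (5, 12)
  4P = (3, 8)
  5P = (8, 6)
  6P = (0, 5)
  7P = (9, 6)
  8P = (4, 12)
Match found at i = 8.

k = 8


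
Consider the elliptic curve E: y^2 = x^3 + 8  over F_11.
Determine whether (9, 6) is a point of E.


Check whether y^2 = x^3 + 0 x + 8 (mod 11) for (x, y) = (9, 6).
LHS: y^2 = 6^2 mod 11 = 3
RHS: x^3 + 0 x + 8 = 9^3 + 0*9 + 8 mod 11 = 0
LHS != RHS

No, not on the curve


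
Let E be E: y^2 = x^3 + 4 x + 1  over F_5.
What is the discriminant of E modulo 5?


4 a^3 + 27 b^2 = 4*4^3 + 27*1^2 = 256 + 27 = 283
Delta = -16 * (283) = -4528
Delta mod 5 = 2

Delta = 2 (mod 5)


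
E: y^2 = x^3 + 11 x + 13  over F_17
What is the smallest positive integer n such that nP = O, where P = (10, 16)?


Compute successive multiples of P until we hit O:
  1P = (10, 16)
  2P = (16, 16)
  3P = (8, 1)
  4P = (0, 8)
  5P = (9, 12)
  6P = (14, 2)
  7P = (1, 12)
  8P = (2, 14)
  ... (continuing to 22P)
  22P = O

ord(P) = 22


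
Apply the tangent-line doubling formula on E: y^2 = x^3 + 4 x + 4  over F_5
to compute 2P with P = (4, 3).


Doubling: s = (3 x1^2 + a) / (2 y1)
s = (3*4^2 + 4) / (2*3) mod 5 = 2
x3 = s^2 - 2 x1 mod 5 = 2^2 - 2*4 = 1
y3 = s (x1 - x3) - y1 mod 5 = 2 * (4 - 1) - 3 = 3

2P = (1, 3)


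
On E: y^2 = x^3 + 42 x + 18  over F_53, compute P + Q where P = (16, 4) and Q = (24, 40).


P != Q, so use the chord formula.
s = (y2 - y1) / (x2 - x1) = (36) / (8) mod 53 = 31
x3 = s^2 - x1 - x2 mod 53 = 31^2 - 16 - 24 = 20
y3 = s (x1 - x3) - y1 mod 53 = 31 * (16 - 20) - 4 = 31

P + Q = (20, 31)


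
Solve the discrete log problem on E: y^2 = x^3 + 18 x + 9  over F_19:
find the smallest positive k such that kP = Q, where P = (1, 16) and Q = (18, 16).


Enumerate multiples of P until we hit Q = (18, 16):
  1P = (1, 16)
  2P = (15, 14)
  3P = (10, 7)
  4P = (9, 11)
  5P = (18, 16)
Match found at i = 5.

k = 5


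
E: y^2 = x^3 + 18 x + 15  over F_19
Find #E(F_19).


For each x in F_19, count y with y^2 = x^3 + 18 x + 15 mod 19:
  x = 3: RHS = 1, y in [1, 18]  -> 2 point(s)
  x = 6: RHS = 16, y in [4, 15]  -> 2 point(s)
  x = 7: RHS = 9, y in [3, 16]  -> 2 point(s)
  x = 8: RHS = 6, y in [5, 14]  -> 2 point(s)
  x = 10: RHS = 17, y in [6, 13]  -> 2 point(s)
  x = 11: RHS = 5, y in [9, 10]  -> 2 point(s)
  x = 14: RHS = 9, y in [3, 16]  -> 2 point(s)
  x = 17: RHS = 9, y in [3, 16]  -> 2 point(s)
Affine points: 16. Add the point at infinity: total = 17.

#E(F_19) = 17


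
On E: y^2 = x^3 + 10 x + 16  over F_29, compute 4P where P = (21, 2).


k = 4 = 100_2 (binary, LSB first: 001)
Double-and-add from P = (21, 2):
  bit 0 = 0: acc unchanged = O
  bit 1 = 0: acc unchanged = O
  bit 2 = 1: acc = O + (9, 9) = (9, 9)

4P = (9, 9)


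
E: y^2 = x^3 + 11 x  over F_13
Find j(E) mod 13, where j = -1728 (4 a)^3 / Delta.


Delta = -16(4 a^3 + 27 b^2) mod 13 = 5
-1728 * (4 a)^3 = -1728 * (4*11)^3 mod 13 = 8
j = 8 * 5^(-1) mod 13 = 12

j = 12 (mod 13)


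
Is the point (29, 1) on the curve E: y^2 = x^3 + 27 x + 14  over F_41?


Check whether y^2 = x^3 + 27 x + 14 (mod 41) for (x, y) = (29, 1).
LHS: y^2 = 1^2 mod 41 = 1
RHS: x^3 + 27 x + 14 = 29^3 + 27*29 + 14 mod 41 = 12
LHS != RHS

No, not on the curve


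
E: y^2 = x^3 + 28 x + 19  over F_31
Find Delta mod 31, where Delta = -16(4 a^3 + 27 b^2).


4 a^3 + 27 b^2 = 4*28^3 + 27*19^2 = 87808 + 9747 = 97555
Delta = -16 * (97555) = -1560880
Delta mod 31 = 1

Delta = 1 (mod 31)


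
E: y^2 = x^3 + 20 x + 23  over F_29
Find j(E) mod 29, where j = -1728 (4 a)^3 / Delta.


Delta = -16(4 a^3 + 27 b^2) mod 29 = 16
-1728 * (4 a)^3 = -1728 * (4*20)^3 mod 29 = 2
j = 2 * 16^(-1) mod 29 = 11

j = 11 (mod 29)


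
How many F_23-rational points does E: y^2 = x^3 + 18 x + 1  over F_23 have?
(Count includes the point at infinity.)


For each x in F_23, count y with y^2 = x^3 + 18 x + 1 mod 23:
  x = 0: RHS = 1, y in [1, 22]  -> 2 point(s)
  x = 3: RHS = 13, y in [6, 17]  -> 2 point(s)
  x = 5: RHS = 9, y in [3, 20]  -> 2 point(s)
  x = 6: RHS = 3, y in [7, 16]  -> 2 point(s)
  x = 8: RHS = 13, y in [6, 17]  -> 2 point(s)
  x = 9: RHS = 18, y in [8, 15]  -> 2 point(s)
  x = 10: RHS = 8, y in [10, 13]  -> 2 point(s)
  x = 11: RHS = 12, y in [9, 14]  -> 2 point(s)
  x = 12: RHS = 13, y in [6, 17]  -> 2 point(s)
  x = 15: RHS = 12, y in [9, 14]  -> 2 point(s)
  x = 18: RHS = 16, y in [4, 19]  -> 2 point(s)
  x = 19: RHS = 3, y in [7, 16]  -> 2 point(s)
  x = 20: RHS = 12, y in [9, 14]  -> 2 point(s)
  x = 21: RHS = 3, y in [7, 16]  -> 2 point(s)
Affine points: 28. Add the point at infinity: total = 29.

#E(F_23) = 29


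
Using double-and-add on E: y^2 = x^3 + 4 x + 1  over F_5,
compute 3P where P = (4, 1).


k = 3 = 11_2 (binary, LSB first: 11)
Double-and-add from P = (4, 1):
  bit 0 = 1: acc = O + (4, 1) = (4, 1)
  bit 1 = 1: acc = (4, 1) + (3, 0) = (4, 4)

3P = (4, 4)


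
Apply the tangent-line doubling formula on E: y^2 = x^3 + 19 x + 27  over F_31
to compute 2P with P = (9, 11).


Doubling: s = (3 x1^2 + a) / (2 y1)
s = (3*9^2 + 19) / (2*11) mod 31 = 26
x3 = s^2 - 2 x1 mod 31 = 26^2 - 2*9 = 7
y3 = s (x1 - x3) - y1 mod 31 = 26 * (9 - 7) - 11 = 10

2P = (7, 10)


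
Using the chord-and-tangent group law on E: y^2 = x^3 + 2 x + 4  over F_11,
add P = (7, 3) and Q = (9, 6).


P != Q, so use the chord formula.
s = (y2 - y1) / (x2 - x1) = (3) / (2) mod 11 = 7
x3 = s^2 - x1 - x2 mod 11 = 7^2 - 7 - 9 = 0
y3 = s (x1 - x3) - y1 mod 11 = 7 * (7 - 0) - 3 = 2

P + Q = (0, 2)


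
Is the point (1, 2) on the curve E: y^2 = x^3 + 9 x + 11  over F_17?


Check whether y^2 = x^3 + 9 x + 11 (mod 17) for (x, y) = (1, 2).
LHS: y^2 = 2^2 mod 17 = 4
RHS: x^3 + 9 x + 11 = 1^3 + 9*1 + 11 mod 17 = 4
LHS = RHS

Yes, on the curve


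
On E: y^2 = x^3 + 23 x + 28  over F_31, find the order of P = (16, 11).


Compute successive multiples of P until we hit O:
  1P = (16, 11)
  2P = (19, 15)
  3P = (15, 11)
  4P = (0, 20)
  5P = (29, 6)
  6P = (21, 10)
  7P = (30, 29)
  8P = (5, 12)
  ... (continuing to 20P)
  20P = O

ord(P) = 20


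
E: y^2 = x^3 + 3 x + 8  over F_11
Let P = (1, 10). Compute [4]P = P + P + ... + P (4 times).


k = 4 = 100_2 (binary, LSB first: 001)
Double-and-add from P = (1, 10):
  bit 0 = 0: acc unchanged = O
  bit 1 = 0: acc unchanged = O
  bit 2 = 1: acc = O + (6, 0) = (6, 0)

4P = (6, 0)


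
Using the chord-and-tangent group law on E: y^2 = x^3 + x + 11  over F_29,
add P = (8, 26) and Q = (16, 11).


P != Q, so use the chord formula.
s = (y2 - y1) / (x2 - x1) = (14) / (8) mod 29 = 9
x3 = s^2 - x1 - x2 mod 29 = 9^2 - 8 - 16 = 28
y3 = s (x1 - x3) - y1 mod 29 = 9 * (8 - 28) - 26 = 26

P + Q = (28, 26)


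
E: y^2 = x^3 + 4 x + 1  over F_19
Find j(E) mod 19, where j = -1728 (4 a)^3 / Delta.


Delta = -16(4 a^3 + 27 b^2) mod 19 = 13
-1728 * (4 a)^3 = -1728 * (4*4)^3 mod 19 = 11
j = 11 * 13^(-1) mod 19 = 14

j = 14 (mod 19)


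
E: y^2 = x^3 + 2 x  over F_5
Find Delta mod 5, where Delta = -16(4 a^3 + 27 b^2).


4 a^3 + 27 b^2 = 4*2^3 + 27*0^2 = 32 + 0 = 32
Delta = -16 * (32) = -512
Delta mod 5 = 3

Delta = 3 (mod 5)


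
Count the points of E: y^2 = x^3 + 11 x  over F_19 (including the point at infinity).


For each x in F_19, count y with y^2 = x^3 + 11 x + 0 mod 19:
  x = 0: RHS = 0, y in [0]  -> 1 point(s)
  x = 2: RHS = 11, y in [7, 12]  -> 2 point(s)
  x = 5: RHS = 9, y in [3, 16]  -> 2 point(s)
  x = 6: RHS = 16, y in [4, 15]  -> 2 point(s)
  x = 8: RHS = 11, y in [7, 12]  -> 2 point(s)
  x = 9: RHS = 11, y in [7, 12]  -> 2 point(s)
  x = 12: RHS = 17, y in [6, 13]  -> 2 point(s)
  x = 15: RHS = 6, y in [5, 14]  -> 2 point(s)
  x = 16: RHS = 16, y in [4, 15]  -> 2 point(s)
  x = 18: RHS = 7, y in [8, 11]  -> 2 point(s)
Affine points: 19. Add the point at infinity: total = 20.

#E(F_19) = 20


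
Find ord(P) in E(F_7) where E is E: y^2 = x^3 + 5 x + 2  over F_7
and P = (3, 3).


Compute successive multiples of P until we hit O:
  1P = (3, 3)
  2P = (3, 4)
  3P = O

ord(P) = 3


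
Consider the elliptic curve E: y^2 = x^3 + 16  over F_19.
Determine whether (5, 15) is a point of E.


Check whether y^2 = x^3 + 0 x + 16 (mod 19) for (x, y) = (5, 15).
LHS: y^2 = 15^2 mod 19 = 16
RHS: x^3 + 0 x + 16 = 5^3 + 0*5 + 16 mod 19 = 8
LHS != RHS

No, not on the curve


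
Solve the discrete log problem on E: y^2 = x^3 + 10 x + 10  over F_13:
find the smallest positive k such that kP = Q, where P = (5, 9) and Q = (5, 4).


Enumerate multiples of P until we hit Q = (5, 4):
  1P = (5, 9)
  2P = (6, 0)
  3P = (5, 4)
Match found at i = 3.

k = 3


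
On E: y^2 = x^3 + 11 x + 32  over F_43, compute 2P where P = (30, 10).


Doubling: s = (3 x1^2 + a) / (2 y1)
s = (3*30^2 + 11) / (2*10) mod 43 = 13
x3 = s^2 - 2 x1 mod 43 = 13^2 - 2*30 = 23
y3 = s (x1 - x3) - y1 mod 43 = 13 * (30 - 23) - 10 = 38

2P = (23, 38)


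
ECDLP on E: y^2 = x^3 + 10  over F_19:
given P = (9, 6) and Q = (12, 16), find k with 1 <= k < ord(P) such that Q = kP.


Enumerate multiples of P until we hit Q = (12, 16):
  1P = (9, 6)
  2P = (18, 16)
  3P = (12, 16)
Match found at i = 3.

k = 3


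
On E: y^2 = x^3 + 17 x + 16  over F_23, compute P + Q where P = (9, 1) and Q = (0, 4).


P != Q, so use the chord formula.
s = (y2 - y1) / (x2 - x1) = (3) / (14) mod 23 = 15
x3 = s^2 - x1 - x2 mod 23 = 15^2 - 9 - 0 = 9
y3 = s (x1 - x3) - y1 mod 23 = 15 * (9 - 9) - 1 = 22

P + Q = (9, 22)


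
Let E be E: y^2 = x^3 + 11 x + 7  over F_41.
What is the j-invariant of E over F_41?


Delta = -16(4 a^3 + 27 b^2) mod 41 = 2
-1728 * (4 a)^3 = -1728 * (4*11)^3 mod 41 = 2
j = 2 * 2^(-1) mod 41 = 1

j = 1 (mod 41)


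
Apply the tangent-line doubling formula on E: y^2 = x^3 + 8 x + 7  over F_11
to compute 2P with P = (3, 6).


Doubling: s = (3 x1^2 + a) / (2 y1)
s = (3*3^2 + 8) / (2*6) mod 11 = 2
x3 = s^2 - 2 x1 mod 11 = 2^2 - 2*3 = 9
y3 = s (x1 - x3) - y1 mod 11 = 2 * (3 - 9) - 6 = 4

2P = (9, 4)


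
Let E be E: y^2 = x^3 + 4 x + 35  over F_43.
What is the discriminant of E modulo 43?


4 a^3 + 27 b^2 = 4*4^3 + 27*35^2 = 256 + 33075 = 33331
Delta = -16 * (33331) = -533296
Delta mod 43 = 33

Delta = 33 (mod 43)


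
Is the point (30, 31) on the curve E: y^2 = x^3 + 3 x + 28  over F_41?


Check whether y^2 = x^3 + 3 x + 28 (mod 41) for (x, y) = (30, 31).
LHS: y^2 = 31^2 mod 41 = 18
RHS: x^3 + 3 x + 28 = 30^3 + 3*30 + 28 mod 41 = 17
LHS != RHS

No, not on the curve


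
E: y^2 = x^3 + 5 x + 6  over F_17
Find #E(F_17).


For each x in F_17, count y with y^2 = x^3 + 5 x + 6 mod 17:
  x = 9: RHS = 15, y in [7, 10]  -> 2 point(s)
  x = 10: RHS = 2, y in [6, 11]  -> 2 point(s)
  x = 11: RHS = 15, y in [7, 10]  -> 2 point(s)
  x = 12: RHS = 9, y in [3, 14]  -> 2 point(s)
  x = 14: RHS = 15, y in [7, 10]  -> 2 point(s)
  x = 16: RHS = 0, y in [0]  -> 1 point(s)
Affine points: 11. Add the point at infinity: total = 12.

#E(F_17) = 12


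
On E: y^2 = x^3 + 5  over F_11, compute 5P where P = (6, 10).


k = 5 = 101_2 (binary, LSB first: 101)
Double-and-add from P = (6, 10):
  bit 0 = 1: acc = O + (6, 10) = (6, 10)
  bit 1 = 0: acc unchanged = (6, 10)
  bit 2 = 1: acc = (6, 10) + (0, 4) = (6, 1)

5P = (6, 1)


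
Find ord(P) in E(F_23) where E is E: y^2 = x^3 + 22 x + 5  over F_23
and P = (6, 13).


Compute successive multiples of P until we hit O:
  1P = (6, 13)
  2P = (13, 21)
  3P = (10, 12)
  4P = (20, 2)
  5P = (9, 14)
  6P = (3, 11)
  7P = (17, 18)
  8P = (8, 7)
  ... (continuing to 18P)
  18P = O

ord(P) = 18


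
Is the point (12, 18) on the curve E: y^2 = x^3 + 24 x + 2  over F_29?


Check whether y^2 = x^3 + 24 x + 2 (mod 29) for (x, y) = (12, 18).
LHS: y^2 = 18^2 mod 29 = 5
RHS: x^3 + 24 x + 2 = 12^3 + 24*12 + 2 mod 29 = 17
LHS != RHS

No, not on the curve


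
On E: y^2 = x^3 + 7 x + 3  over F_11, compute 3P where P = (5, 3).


k = 3 = 11_2 (binary, LSB first: 11)
Double-and-add from P = (5, 3):
  bit 0 = 1: acc = O + (5, 3) = (5, 3)
  bit 1 = 1: acc = (5, 3) + (2, 5) = (2, 6)

3P = (2, 6)


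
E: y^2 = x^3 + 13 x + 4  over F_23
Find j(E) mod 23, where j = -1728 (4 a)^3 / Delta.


Delta = -16(4 a^3 + 27 b^2) mod 23 = 2
-1728 * (4 a)^3 = -1728 * (4*13)^3 mod 23 = 19
j = 19 * 2^(-1) mod 23 = 21

j = 21 (mod 23)


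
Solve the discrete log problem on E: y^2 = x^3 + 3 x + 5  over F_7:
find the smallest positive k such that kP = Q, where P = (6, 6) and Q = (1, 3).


Enumerate multiples of P until we hit Q = (1, 3):
  1P = (6, 6)
  2P = (4, 2)
  3P = (1, 4)
  4P = (1, 3)
Match found at i = 4.

k = 4


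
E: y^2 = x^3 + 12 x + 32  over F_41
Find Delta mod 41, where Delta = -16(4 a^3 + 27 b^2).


4 a^3 + 27 b^2 = 4*12^3 + 27*32^2 = 6912 + 27648 = 34560
Delta = -16 * (34560) = -552960
Delta mod 41 = 7

Delta = 7 (mod 41)


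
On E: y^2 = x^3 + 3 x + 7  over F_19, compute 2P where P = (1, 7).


Doubling: s = (3 x1^2 + a) / (2 y1)
s = (3*1^2 + 3) / (2*7) mod 19 = 14
x3 = s^2 - 2 x1 mod 19 = 14^2 - 2*1 = 4
y3 = s (x1 - x3) - y1 mod 19 = 14 * (1 - 4) - 7 = 8

2P = (4, 8)


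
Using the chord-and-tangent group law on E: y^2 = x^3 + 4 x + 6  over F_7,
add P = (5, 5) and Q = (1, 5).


P != Q, so use the chord formula.
s = (y2 - y1) / (x2 - x1) = (0) / (3) mod 7 = 0
x3 = s^2 - x1 - x2 mod 7 = 0^2 - 5 - 1 = 1
y3 = s (x1 - x3) - y1 mod 7 = 0 * (5 - 1) - 5 = 2

P + Q = (1, 2)


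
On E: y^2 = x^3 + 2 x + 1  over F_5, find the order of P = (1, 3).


Compute successive multiples of P until we hit O:
  1P = (1, 3)
  2P = (3, 2)
  3P = (0, 4)
  4P = (0, 1)
  5P = (3, 3)
  6P = (1, 2)
  7P = O

ord(P) = 7


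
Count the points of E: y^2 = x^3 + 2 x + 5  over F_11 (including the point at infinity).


For each x in F_11, count y with y^2 = x^3 + 2 x + 5 mod 11:
  x = 0: RHS = 5, y in [4, 7]  -> 2 point(s)
  x = 3: RHS = 5, y in [4, 7]  -> 2 point(s)
  x = 4: RHS = 0, y in [0]  -> 1 point(s)
  x = 8: RHS = 5, y in [4, 7]  -> 2 point(s)
  x = 9: RHS = 4, y in [2, 9]  -> 2 point(s)
Affine points: 9. Add the point at infinity: total = 10.

#E(F_11) = 10


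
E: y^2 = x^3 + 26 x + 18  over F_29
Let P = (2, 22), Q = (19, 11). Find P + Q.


P != Q, so use the chord formula.
s = (y2 - y1) / (x2 - x1) = (18) / (17) mod 29 = 13
x3 = s^2 - x1 - x2 mod 29 = 13^2 - 2 - 19 = 3
y3 = s (x1 - x3) - y1 mod 29 = 13 * (2 - 3) - 22 = 23

P + Q = (3, 23)


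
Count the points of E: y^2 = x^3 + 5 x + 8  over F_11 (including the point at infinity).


For each x in F_11, count y with y^2 = x^3 + 5 x + 8 mod 11:
  x = 1: RHS = 3, y in [5, 6]  -> 2 point(s)
  x = 2: RHS = 4, y in [2, 9]  -> 2 point(s)
  x = 4: RHS = 4, y in [2, 9]  -> 2 point(s)
  x = 5: RHS = 4, y in [2, 9]  -> 2 point(s)
  x = 6: RHS = 1, y in [1, 10]  -> 2 point(s)
  x = 7: RHS = 1, y in [1, 10]  -> 2 point(s)
  x = 9: RHS = 1, y in [1, 10]  -> 2 point(s)
Affine points: 14. Add the point at infinity: total = 15.

#E(F_11) = 15


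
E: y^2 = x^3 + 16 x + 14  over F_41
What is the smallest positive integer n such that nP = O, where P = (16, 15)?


Compute successive multiples of P until we hit O:
  1P = (16, 15)
  2P = (17, 19)
  3P = (24, 35)
  4P = (38, 12)
  5P = (32, 17)
  6P = (18, 36)
  7P = (25, 34)
  8P = (8, 11)
  ... (continuing to 40P)
  40P = O

ord(P) = 40


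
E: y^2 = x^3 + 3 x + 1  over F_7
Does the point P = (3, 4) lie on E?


Check whether y^2 = x^3 + 3 x + 1 (mod 7) for (x, y) = (3, 4).
LHS: y^2 = 4^2 mod 7 = 2
RHS: x^3 + 3 x + 1 = 3^3 + 3*3 + 1 mod 7 = 2
LHS = RHS

Yes, on the curve


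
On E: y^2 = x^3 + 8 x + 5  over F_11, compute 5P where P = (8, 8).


k = 5 = 101_2 (binary, LSB first: 101)
Double-and-add from P = (8, 8):
  bit 0 = 1: acc = O + (8, 8) = (8, 8)
  bit 1 = 0: acc unchanged = (8, 8)
  bit 2 = 1: acc = (8, 8) + (1, 6) = (5, 7)

5P = (5, 7)


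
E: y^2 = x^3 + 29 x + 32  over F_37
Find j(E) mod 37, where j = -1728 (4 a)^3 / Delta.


Delta = -16(4 a^3 + 27 b^2) mod 37 = 27
-1728 * (4 a)^3 = -1728 * (4*29)^3 mod 37 = 6
j = 6 * 27^(-1) mod 37 = 29

j = 29 (mod 37)


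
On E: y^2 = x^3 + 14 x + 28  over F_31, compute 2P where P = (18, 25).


Doubling: s = (3 x1^2 + a) / (2 y1)
s = (3*18^2 + 14) / (2*25) mod 31 = 16
x3 = s^2 - 2 x1 mod 31 = 16^2 - 2*18 = 3
y3 = s (x1 - x3) - y1 mod 31 = 16 * (18 - 3) - 25 = 29

2P = (3, 29)


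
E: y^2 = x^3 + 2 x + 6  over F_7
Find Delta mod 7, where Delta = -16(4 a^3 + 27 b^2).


4 a^3 + 27 b^2 = 4*2^3 + 27*6^2 = 32 + 972 = 1004
Delta = -16 * (1004) = -16064
Delta mod 7 = 1

Delta = 1 (mod 7)


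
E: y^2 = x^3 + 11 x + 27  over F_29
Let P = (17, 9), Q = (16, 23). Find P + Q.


P != Q, so use the chord formula.
s = (y2 - y1) / (x2 - x1) = (14) / (28) mod 29 = 15
x3 = s^2 - x1 - x2 mod 29 = 15^2 - 17 - 16 = 18
y3 = s (x1 - x3) - y1 mod 29 = 15 * (17 - 18) - 9 = 5

P + Q = (18, 5)


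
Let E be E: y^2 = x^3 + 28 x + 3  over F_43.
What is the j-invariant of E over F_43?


Delta = -16(4 a^3 + 27 b^2) mod 43 = 36
-1728 * (4 a)^3 = -1728 * (4*28)^3 mod 43 = 2
j = 2 * 36^(-1) mod 43 = 12

j = 12 (mod 43)


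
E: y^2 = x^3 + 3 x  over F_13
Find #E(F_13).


For each x in F_13, count y with y^2 = x^3 + 3 x + 0 mod 13:
  x = 0: RHS = 0, y in [0]  -> 1 point(s)
  x = 1: RHS = 4, y in [2, 11]  -> 2 point(s)
  x = 2: RHS = 1, y in [1, 12]  -> 2 point(s)
  x = 3: RHS = 10, y in [6, 7]  -> 2 point(s)
  x = 5: RHS = 10, y in [6, 7]  -> 2 point(s)
  x = 6: RHS = 0, y in [0]  -> 1 point(s)
  x = 7: RHS = 0, y in [0]  -> 1 point(s)
  x = 8: RHS = 3, y in [4, 9]  -> 2 point(s)
  x = 10: RHS = 3, y in [4, 9]  -> 2 point(s)
  x = 11: RHS = 12, y in [5, 8]  -> 2 point(s)
  x = 12: RHS = 9, y in [3, 10]  -> 2 point(s)
Affine points: 19. Add the point at infinity: total = 20.

#E(F_13) = 20


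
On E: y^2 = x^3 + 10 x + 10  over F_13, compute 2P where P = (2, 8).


Doubling: s = (3 x1^2 + a) / (2 y1)
s = (3*2^2 + 10) / (2*8) mod 13 = 3
x3 = s^2 - 2 x1 mod 13 = 3^2 - 2*2 = 5
y3 = s (x1 - x3) - y1 mod 13 = 3 * (2 - 5) - 8 = 9

2P = (5, 9)


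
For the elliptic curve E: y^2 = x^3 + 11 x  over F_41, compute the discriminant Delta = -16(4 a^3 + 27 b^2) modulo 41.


4 a^3 + 27 b^2 = 4*11^3 + 27*0^2 = 5324 + 0 = 5324
Delta = -16 * (5324) = -85184
Delta mod 41 = 14

Delta = 14 (mod 41)


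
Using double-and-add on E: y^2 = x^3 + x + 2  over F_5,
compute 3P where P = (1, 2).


k = 3 = 11_2 (binary, LSB first: 11)
Double-and-add from P = (1, 2):
  bit 0 = 1: acc = O + (1, 2) = (1, 2)
  bit 1 = 1: acc = (1, 2) + (4, 0) = (1, 3)

3P = (1, 3)


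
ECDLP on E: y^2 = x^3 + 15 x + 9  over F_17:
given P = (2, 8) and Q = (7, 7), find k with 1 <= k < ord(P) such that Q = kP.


Enumerate multiples of P until we hit Q = (7, 7):
  1P = (2, 8)
  2P = (11, 14)
  3P = (12, 8)
  4P = (3, 9)
  5P = (13, 15)
  6P = (1, 5)
  7P = (6, 14)
  8P = (7, 10)
  9P = (0, 3)
  10P = (0, 14)
  11P = (7, 7)
Match found at i = 11.

k = 11


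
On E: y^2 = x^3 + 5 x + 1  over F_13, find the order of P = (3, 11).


Compute successive multiples of P until we hit O:
  1P = (3, 11)
  2P = (6, 0)
  3P = (3, 2)
  4P = O

ord(P) = 4


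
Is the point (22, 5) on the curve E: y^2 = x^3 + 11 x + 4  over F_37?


Check whether y^2 = x^3 + 11 x + 4 (mod 37) for (x, y) = (22, 5).
LHS: y^2 = 5^2 mod 37 = 25
RHS: x^3 + 11 x + 4 = 22^3 + 11*22 + 4 mod 37 = 16
LHS != RHS

No, not on the curve


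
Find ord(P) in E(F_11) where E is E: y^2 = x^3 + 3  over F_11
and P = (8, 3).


Compute successive multiples of P until we hit O:
  1P = (8, 3)
  2P = (7, 7)
  3P = (1, 2)
  4P = (0, 6)
  5P = (4, 1)
  6P = (2, 0)
  7P = (4, 10)
  8P = (0, 5)
  ... (continuing to 12P)
  12P = O

ord(P) = 12


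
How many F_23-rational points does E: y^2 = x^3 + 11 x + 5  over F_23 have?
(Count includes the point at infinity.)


For each x in F_23, count y with y^2 = x^3 + 11 x + 5 mod 23:
  x = 2: RHS = 12, y in [9, 14]  -> 2 point(s)
  x = 5: RHS = 1, y in [1, 22]  -> 2 point(s)
  x = 11: RHS = 8, y in [10, 13]  -> 2 point(s)
  x = 12: RHS = 2, y in [5, 18]  -> 2 point(s)
  x = 15: RHS = 3, y in [7, 16]  -> 2 point(s)
  x = 18: RHS = 9, y in [3, 20]  -> 2 point(s)
  x = 19: RHS = 12, y in [9, 14]  -> 2 point(s)
  x = 22: RHS = 16, y in [4, 19]  -> 2 point(s)
Affine points: 16. Add the point at infinity: total = 17.

#E(F_23) = 17


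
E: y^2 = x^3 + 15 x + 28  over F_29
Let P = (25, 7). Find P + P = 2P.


Doubling: s = (3 x1^2 + a) / (2 y1)
s = (3*25^2 + 15) / (2*7) mod 29 = 19
x3 = s^2 - 2 x1 mod 29 = 19^2 - 2*25 = 21
y3 = s (x1 - x3) - y1 mod 29 = 19 * (25 - 21) - 7 = 11

2P = (21, 11)


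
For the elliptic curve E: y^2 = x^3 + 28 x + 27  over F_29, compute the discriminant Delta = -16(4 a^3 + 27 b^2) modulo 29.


4 a^3 + 27 b^2 = 4*28^3 + 27*27^2 = 87808 + 19683 = 107491
Delta = -16 * (107491) = -1719856
Delta mod 29 = 18

Delta = 18 (mod 29)


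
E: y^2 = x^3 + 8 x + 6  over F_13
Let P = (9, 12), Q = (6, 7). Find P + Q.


P != Q, so use the chord formula.
s = (y2 - y1) / (x2 - x1) = (8) / (10) mod 13 = 6
x3 = s^2 - x1 - x2 mod 13 = 6^2 - 9 - 6 = 8
y3 = s (x1 - x3) - y1 mod 13 = 6 * (9 - 8) - 12 = 7

P + Q = (8, 7)


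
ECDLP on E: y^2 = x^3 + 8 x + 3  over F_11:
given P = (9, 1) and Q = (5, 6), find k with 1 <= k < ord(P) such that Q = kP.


Enumerate multiples of P until we hit Q = (5, 6):
  1P = (9, 1)
  2P = (5, 6)
Match found at i = 2.

k = 2


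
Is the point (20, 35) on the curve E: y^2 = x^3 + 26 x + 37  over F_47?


Check whether y^2 = x^3 + 26 x + 37 (mod 47) for (x, y) = (20, 35).
LHS: y^2 = 35^2 mod 47 = 3
RHS: x^3 + 26 x + 37 = 20^3 + 26*20 + 37 mod 47 = 3
LHS = RHS

Yes, on the curve


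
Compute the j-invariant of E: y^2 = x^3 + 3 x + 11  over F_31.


Delta = -16(4 a^3 + 27 b^2) mod 31 = 2
-1728 * (4 a)^3 = -1728 * (4*3)^3 mod 31 = 29
j = 29 * 2^(-1) mod 31 = 30

j = 30 (mod 31)


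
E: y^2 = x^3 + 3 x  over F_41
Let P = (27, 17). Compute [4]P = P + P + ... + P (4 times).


k = 4 = 100_2 (binary, LSB first: 001)
Double-and-add from P = (27, 17):
  bit 0 = 0: acc unchanged = O
  bit 1 = 0: acc unchanged = O
  bit 2 = 1: acc = O + (9, 10) = (9, 10)

4P = (9, 10)


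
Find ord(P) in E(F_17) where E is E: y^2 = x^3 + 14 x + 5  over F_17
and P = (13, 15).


Compute successive multiples of P until we hit O:
  1P = (13, 15)
  2P = (6, 4)
  3P = (14, 15)
  4P = (7, 2)
  5P = (5, 8)
  6P = (8, 0)
  7P = (5, 9)
  8P = (7, 15)
  ... (continuing to 12P)
  12P = O

ord(P) = 12


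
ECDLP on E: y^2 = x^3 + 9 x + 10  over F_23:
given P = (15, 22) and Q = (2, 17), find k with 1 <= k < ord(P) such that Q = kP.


Enumerate multiples of P until we hit Q = (2, 17):
  1P = (15, 22)
  2P = (2, 17)
Match found at i = 2.

k = 2


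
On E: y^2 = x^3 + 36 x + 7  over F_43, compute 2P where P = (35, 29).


Doubling: s = (3 x1^2 + a) / (2 y1)
s = (3*35^2 + 36) / (2*29) mod 43 = 41
x3 = s^2 - 2 x1 mod 43 = 41^2 - 2*35 = 20
y3 = s (x1 - x3) - y1 mod 43 = 41 * (35 - 20) - 29 = 27

2P = (20, 27)


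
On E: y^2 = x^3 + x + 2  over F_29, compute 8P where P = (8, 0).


k = 8 = 1000_2 (binary, LSB first: 0001)
Double-and-add from P = (8, 0):
  bit 0 = 0: acc unchanged = O
  bit 1 = 0: acc unchanged = O
  bit 2 = 0: acc unchanged = O
  bit 3 = 1: acc = O + O = O

8P = O


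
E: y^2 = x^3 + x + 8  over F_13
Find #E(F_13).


For each x in F_13, count y with y^2 = x^3 + 1 x + 8 mod 13:
  x = 1: RHS = 10, y in [6, 7]  -> 2 point(s)
  x = 3: RHS = 12, y in [5, 8]  -> 2 point(s)
  x = 6: RHS = 9, y in [3, 10]  -> 2 point(s)
  x = 10: RHS = 4, y in [2, 11]  -> 2 point(s)
Affine points: 8. Add the point at infinity: total = 9.

#E(F_13) = 9


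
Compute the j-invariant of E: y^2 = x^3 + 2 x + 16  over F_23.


Delta = -16(4 a^3 + 27 b^2) mod 23 = 9
-1728 * (4 a)^3 = -1728 * (4*2)^3 mod 23 = 5
j = 5 * 9^(-1) mod 23 = 21

j = 21 (mod 23)


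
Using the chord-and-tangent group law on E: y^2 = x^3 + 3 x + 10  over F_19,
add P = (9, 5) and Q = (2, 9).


P != Q, so use the chord formula.
s = (y2 - y1) / (x2 - x1) = (4) / (12) mod 19 = 13
x3 = s^2 - x1 - x2 mod 19 = 13^2 - 9 - 2 = 6
y3 = s (x1 - x3) - y1 mod 19 = 13 * (9 - 6) - 5 = 15

P + Q = (6, 15)


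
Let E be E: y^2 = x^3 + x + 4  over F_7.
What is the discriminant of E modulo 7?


4 a^3 + 27 b^2 = 4*1^3 + 27*4^2 = 4 + 432 = 436
Delta = -16 * (436) = -6976
Delta mod 7 = 3

Delta = 3 (mod 7)


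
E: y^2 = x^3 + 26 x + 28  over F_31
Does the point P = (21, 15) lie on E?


Check whether y^2 = x^3 + 26 x + 28 (mod 31) for (x, y) = (21, 15).
LHS: y^2 = 15^2 mod 31 = 8
RHS: x^3 + 26 x + 28 = 21^3 + 26*21 + 28 mod 31 = 8
LHS = RHS

Yes, on the curve


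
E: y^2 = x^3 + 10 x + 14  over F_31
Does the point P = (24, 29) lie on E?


Check whether y^2 = x^3 + 10 x + 14 (mod 31) for (x, y) = (24, 29).
LHS: y^2 = 29^2 mod 31 = 4
RHS: x^3 + 10 x + 14 = 24^3 + 10*24 + 14 mod 31 = 4
LHS = RHS

Yes, on the curve


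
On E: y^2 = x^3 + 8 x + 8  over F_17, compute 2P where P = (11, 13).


Doubling: s = (3 x1^2 + a) / (2 y1)
s = (3*11^2 + 8) / (2*13) mod 17 = 11
x3 = s^2 - 2 x1 mod 17 = 11^2 - 2*11 = 14
y3 = s (x1 - x3) - y1 mod 17 = 11 * (11 - 14) - 13 = 5

2P = (14, 5)


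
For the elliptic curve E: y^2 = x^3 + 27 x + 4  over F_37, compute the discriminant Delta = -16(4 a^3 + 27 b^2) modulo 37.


4 a^3 + 27 b^2 = 4*27^3 + 27*4^2 = 78732 + 432 = 79164
Delta = -16 * (79164) = -1266624
Delta mod 37 = 34

Delta = 34 (mod 37)


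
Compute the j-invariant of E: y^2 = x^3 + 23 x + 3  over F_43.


Delta = -16(4 a^3 + 27 b^2) mod 43 = 24
-1728 * (4 a)^3 = -1728 * (4*23)^3 mod 43 = 35
j = 35 * 24^(-1) mod 43 = 14

j = 14 (mod 43)


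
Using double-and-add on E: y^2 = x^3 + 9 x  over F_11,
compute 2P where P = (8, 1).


k = 2 = 10_2 (binary, LSB first: 01)
Double-and-add from P = (8, 1):
  bit 0 = 0: acc unchanged = O
  bit 1 = 1: acc = O + (0, 0) = (0, 0)

2P = (0, 0)


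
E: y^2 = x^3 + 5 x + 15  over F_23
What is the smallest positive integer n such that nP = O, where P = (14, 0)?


Compute successive multiples of P until we hit O:
  1P = (14, 0)
  2P = O

ord(P) = 2


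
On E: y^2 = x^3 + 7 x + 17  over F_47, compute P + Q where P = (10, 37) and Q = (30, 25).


P != Q, so use the chord formula.
s = (y2 - y1) / (x2 - x1) = (35) / (20) mod 47 = 37
x3 = s^2 - x1 - x2 mod 47 = 37^2 - 10 - 30 = 13
y3 = s (x1 - x3) - y1 mod 47 = 37 * (10 - 13) - 37 = 40

P + Q = (13, 40)


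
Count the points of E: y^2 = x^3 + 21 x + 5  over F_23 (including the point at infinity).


For each x in F_23, count y with y^2 = x^3 + 21 x + 5 mod 23:
  x = 1: RHS = 4, y in [2, 21]  -> 2 point(s)
  x = 2: RHS = 9, y in [3, 20]  -> 2 point(s)
  x = 3: RHS = 3, y in [7, 16]  -> 2 point(s)
  x = 6: RHS = 2, y in [5, 18]  -> 2 point(s)
  x = 7: RHS = 12, y in [9, 14]  -> 2 point(s)
  x = 8: RHS = 18, y in [8, 15]  -> 2 point(s)
  x = 9: RHS = 3, y in [7, 16]  -> 2 point(s)
  x = 11: RHS = 3, y in [7, 16]  -> 2 point(s)
  x = 17: RHS = 8, y in [10, 13]  -> 2 point(s)
  x = 19: RHS = 18, y in [8, 15]  -> 2 point(s)
  x = 21: RHS = 1, y in [1, 22]  -> 2 point(s)
  x = 22: RHS = 6, y in [11, 12]  -> 2 point(s)
Affine points: 24. Add the point at infinity: total = 25.

#E(F_23) = 25


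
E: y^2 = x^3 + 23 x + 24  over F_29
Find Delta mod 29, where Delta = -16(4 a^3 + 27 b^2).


4 a^3 + 27 b^2 = 4*23^3 + 27*24^2 = 48668 + 15552 = 64220
Delta = -16 * (64220) = -1027520
Delta mod 29 = 8

Delta = 8 (mod 29)


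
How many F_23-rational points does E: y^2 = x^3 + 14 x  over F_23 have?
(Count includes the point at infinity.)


For each x in F_23, count y with y^2 = x^3 + 14 x + 0 mod 23:
  x = 0: RHS = 0, y in [0]  -> 1 point(s)
  x = 2: RHS = 13, y in [6, 17]  -> 2 point(s)
  x = 3: RHS = 0, y in [0]  -> 1 point(s)
  x = 6: RHS = 1, y in [1, 22]  -> 2 point(s)
  x = 7: RHS = 4, y in [2, 21]  -> 2 point(s)
  x = 8: RHS = 3, y in [7, 16]  -> 2 point(s)
  x = 9: RHS = 4, y in [2, 21]  -> 2 point(s)
  x = 10: RHS = 13, y in [6, 17]  -> 2 point(s)
  x = 11: RHS = 13, y in [6, 17]  -> 2 point(s)
  x = 18: RHS = 12, y in [9, 14]  -> 2 point(s)
  x = 19: RHS = 18, y in [8, 15]  -> 2 point(s)
  x = 20: RHS = 0, y in [0]  -> 1 point(s)
  x = 22: RHS = 8, y in [10, 13]  -> 2 point(s)
Affine points: 23. Add the point at infinity: total = 24.

#E(F_23) = 24


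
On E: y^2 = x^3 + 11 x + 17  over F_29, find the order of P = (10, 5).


Compute successive multiples of P until we hit O:
  1P = (10, 5)
  2P = (5, 20)
  3P = (23, 5)
  4P = (25, 24)
  5P = (17, 19)
  6P = (6, 3)
  7P = (6, 26)
  8P = (17, 10)
  ... (continuing to 13P)
  13P = O

ord(P) = 13


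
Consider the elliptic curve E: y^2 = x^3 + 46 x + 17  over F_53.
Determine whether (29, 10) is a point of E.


Check whether y^2 = x^3 + 46 x + 17 (mod 53) for (x, y) = (29, 10).
LHS: y^2 = 10^2 mod 53 = 47
RHS: x^3 + 46 x + 17 = 29^3 + 46*29 + 17 mod 53 = 35
LHS != RHS

No, not on the curve
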